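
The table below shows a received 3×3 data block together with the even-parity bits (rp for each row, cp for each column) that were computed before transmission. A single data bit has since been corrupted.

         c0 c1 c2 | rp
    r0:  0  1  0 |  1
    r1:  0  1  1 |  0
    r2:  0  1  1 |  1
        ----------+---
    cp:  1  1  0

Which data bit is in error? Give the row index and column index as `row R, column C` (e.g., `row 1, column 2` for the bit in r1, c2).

Recompute each row's even parity and compare to rp:
  r0: data parity 1, sent rp 1 → ok
  r1: data parity 0, sent rp 0 → ok
  r2: data parity 0, sent rp 1 → mismatch
Recompute each column's even parity and compare to cp:
  c0: data parity 0, sent cp 1 → mismatch
  c1: data parity 1, sent cp 1 → ok
  c2: data parity 0, sent cp 0 → ok
Exactly one row (r2) and one column (c0) fail → the flipped bit is at their intersection.

row 2, column 0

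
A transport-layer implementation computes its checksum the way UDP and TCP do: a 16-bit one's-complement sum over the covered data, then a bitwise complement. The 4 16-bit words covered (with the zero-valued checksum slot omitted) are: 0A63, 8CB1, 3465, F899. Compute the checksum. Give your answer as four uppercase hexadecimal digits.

One's-complement addition (fold any carry out of bit 15 back into bit 0):
  0x0A63 + 0x8CB1 = 0x09714
  0x9714 + 0x3465 = 0x0CB79
  0xCB79 + 0xF899 = 0x1C412 → wrap carry → 0xC413
One's-complement sum = 0xC413.
Checksum = ~0xC413 & 0xFFFF = 0x3BEC.

3BEC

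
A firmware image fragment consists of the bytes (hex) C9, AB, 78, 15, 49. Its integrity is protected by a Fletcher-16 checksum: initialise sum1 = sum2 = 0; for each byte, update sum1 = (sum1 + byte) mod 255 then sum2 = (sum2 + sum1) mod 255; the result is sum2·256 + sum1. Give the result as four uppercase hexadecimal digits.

Running sums (mod 255):
  after byte 0 (C9): sum1=201, sum2=201
  after byte 1 (AB): sum1=117, sum2=63
  after byte 2 (78): sum1=237, sum2=45
  after byte 3 (15): sum1=3, sum2=48
  after byte 4 (49): sum1=76, sum2=124
Checksum = sum2·256 + sum1 = 124·256 + 76 = 31820 = 0x7C4C.

7C4C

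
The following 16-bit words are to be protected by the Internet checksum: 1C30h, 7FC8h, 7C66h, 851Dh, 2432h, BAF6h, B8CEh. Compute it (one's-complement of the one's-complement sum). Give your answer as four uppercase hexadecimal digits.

One's-complement addition (fold any carry out of bit 15 back into bit 0):
  0x1C30 + 0x7FC8 = 0x09BF8
  0x9BF8 + 0x7C66 = 0x1185E → wrap carry → 0x185F
  0x185F + 0x851D = 0x09D7C
  0x9D7C + 0x2432 = 0x0C1AE
  0xC1AE + 0xBAF6 = 0x17CA4 → wrap carry → 0x7CA5
  0x7CA5 + 0xB8CE = 0x13573 → wrap carry → 0x3574
One's-complement sum = 0x3574.
Checksum = ~0x3574 & 0xFFFF = 0xCA8B.

CA8B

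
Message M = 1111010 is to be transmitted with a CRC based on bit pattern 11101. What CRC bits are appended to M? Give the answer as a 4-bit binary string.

Append 4 zeros: 11110100000. Divide by 11101 (XOR where the leading bit is 1):
  pos 0: 11110 XOR 11101 = 00011
  pos 3: 11100 XOR 11101 = 00001
Remainder (last 4 bits) = 1000. This is the CRC / FCS.

1000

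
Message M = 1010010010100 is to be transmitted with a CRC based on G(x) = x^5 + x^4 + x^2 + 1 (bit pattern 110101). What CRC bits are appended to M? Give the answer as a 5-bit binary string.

Append 5 zeros: 101001001010000000. Divide by 110101 (XOR where the leading bit is 1):
  pos 0: 101001 XOR 110101 = 011100
  pos 1: 111000 XOR 110101 = 001101
  pos 3: 110101 XOR 110101 = 000000
  pos 10: 100000 XOR 110101 = 010101
  pos 11: 101010 XOR 110101 = 011111
  pos 12: 111110 XOR 110101 = 001011
Remainder (last 5 bits) = 01011. This is the CRC / FCS.

01011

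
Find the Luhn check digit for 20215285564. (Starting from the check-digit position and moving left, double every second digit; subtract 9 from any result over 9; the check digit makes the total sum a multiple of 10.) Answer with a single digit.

Partial digits right→left: 4 6 5 5 8 2 5 1 2 0 2
Double every second digit counting from the check-digit position (so the 1st, 3rd, 5th, ... of the partial from the right).
  doubled (with −9 where >9): 8 1 7 1 4 4 → sum 25
  kept as-is: 6 5 2 1 0 → sum 14
Total = 25 + 14 = 39.
Check digit = (10 − (39 mod 10)) mod 10 = 1.

1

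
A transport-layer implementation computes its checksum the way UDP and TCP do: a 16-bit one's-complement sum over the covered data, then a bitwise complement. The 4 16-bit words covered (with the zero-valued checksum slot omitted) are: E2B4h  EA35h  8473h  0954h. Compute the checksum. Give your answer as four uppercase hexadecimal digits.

One's-complement addition (fold any carry out of bit 15 back into bit 0):
  0xE2B4 + 0xEA35 = 0x1CCE9 → wrap carry → 0xCCEA
  0xCCEA + 0x8473 = 0x1515D → wrap carry → 0x515E
  0x515E + 0x0954 = 0x05AB2
One's-complement sum = 0x5AB2.
Checksum = ~0x5AB2 & 0xFFFF = 0xA54D.

A54D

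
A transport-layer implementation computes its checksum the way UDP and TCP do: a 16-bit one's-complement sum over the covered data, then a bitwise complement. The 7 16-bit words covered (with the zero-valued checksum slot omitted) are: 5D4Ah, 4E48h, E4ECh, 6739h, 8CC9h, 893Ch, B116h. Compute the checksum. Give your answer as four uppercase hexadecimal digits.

412A

One's-complement addition (fold any carry out of bit 15 back into bit 0):
  0x5D4A + 0x4E48 = 0x0AB92
  0xAB92 + 0xE4EC = 0x1907E → wrap carry → 0x907F
  0x907F + 0x6739 = 0x0F7B8
  0xF7B8 + 0x8CC9 = 0x18481 → wrap carry → 0x8482
  0x8482 + 0x893C = 0x10DBE → wrap carry → 0x0DBF
  0x0DBF + 0xB116 = 0x0BED5
One's-complement sum = 0xBED5.
Checksum = ~0xBED5 & 0xFFFF = 0x412A.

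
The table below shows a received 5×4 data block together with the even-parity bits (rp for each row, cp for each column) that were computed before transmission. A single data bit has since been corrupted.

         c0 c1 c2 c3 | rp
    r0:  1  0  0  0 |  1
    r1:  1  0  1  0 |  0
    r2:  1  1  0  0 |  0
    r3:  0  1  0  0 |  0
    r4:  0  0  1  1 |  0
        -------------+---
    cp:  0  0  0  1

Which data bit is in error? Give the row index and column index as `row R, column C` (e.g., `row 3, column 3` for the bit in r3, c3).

Recompute each row's even parity and compare to rp:
  r0: data parity 1, sent rp 1 → ok
  r1: data parity 0, sent rp 0 → ok
  r2: data parity 0, sent rp 0 → ok
  r3: data parity 1, sent rp 0 → mismatch
  r4: data parity 0, sent rp 0 → ok
Recompute each column's even parity and compare to cp:
  c0: data parity 1, sent cp 0 → mismatch
  c1: data parity 0, sent cp 0 → ok
  c2: data parity 0, sent cp 0 → ok
  c3: data parity 1, sent cp 1 → ok
Exactly one row (r3) and one column (c0) fail → the flipped bit is at their intersection.

row 3, column 0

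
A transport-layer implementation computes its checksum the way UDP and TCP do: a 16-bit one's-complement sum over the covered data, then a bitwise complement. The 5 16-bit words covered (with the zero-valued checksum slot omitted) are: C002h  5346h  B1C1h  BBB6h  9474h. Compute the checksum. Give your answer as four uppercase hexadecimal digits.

One's-complement addition (fold any carry out of bit 15 back into bit 0):
  0xC002 + 0x5346 = 0x11348 → wrap carry → 0x1349
  0x1349 + 0xB1C1 = 0x0C50A
  0xC50A + 0xBBB6 = 0x180C0 → wrap carry → 0x80C1
  0x80C1 + 0x9474 = 0x11535 → wrap carry → 0x1536
One's-complement sum = 0x1536.
Checksum = ~0x1536 & 0xFFFF = 0xEAC9.

EAC9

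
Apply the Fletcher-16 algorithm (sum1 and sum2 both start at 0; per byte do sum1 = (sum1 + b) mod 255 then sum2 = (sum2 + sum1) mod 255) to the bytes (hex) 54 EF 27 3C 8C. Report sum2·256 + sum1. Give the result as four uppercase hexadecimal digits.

DF34

Running sums (mod 255):
  after byte 0 (54): sum1=84, sum2=84
  after byte 1 (EF): sum1=68, sum2=152
  after byte 2 (27): sum1=107, sum2=4
  after byte 3 (3C): sum1=167, sum2=171
  after byte 4 (8C): sum1=52, sum2=223
Checksum = sum2·256 + sum1 = 223·256 + 52 = 57140 = 0xDF34.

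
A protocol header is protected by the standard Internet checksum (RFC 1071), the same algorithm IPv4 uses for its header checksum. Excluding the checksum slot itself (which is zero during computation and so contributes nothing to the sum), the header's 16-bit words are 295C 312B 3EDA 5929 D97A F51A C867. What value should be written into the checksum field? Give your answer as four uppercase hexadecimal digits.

7677

One's-complement addition (fold any carry out of bit 15 back into bit 0):
  0x295C + 0x312B = 0x05A87
  0x5A87 + 0x3EDA = 0x09961
  0x9961 + 0x5929 = 0x0F28A
  0xF28A + 0xD97A = 0x1CC04 → wrap carry → 0xCC05
  0xCC05 + 0xF51A = 0x1C11F → wrap carry → 0xC120
  0xC120 + 0xC867 = 0x18987 → wrap carry → 0x8988
One's-complement sum = 0x8988.
Checksum = ~0x8988 & 0xFFFF = 0x7677.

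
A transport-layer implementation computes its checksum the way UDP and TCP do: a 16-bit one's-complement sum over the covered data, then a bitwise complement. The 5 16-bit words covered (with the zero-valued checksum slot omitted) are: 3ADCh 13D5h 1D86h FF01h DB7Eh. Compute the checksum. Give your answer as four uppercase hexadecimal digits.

One's-complement addition (fold any carry out of bit 15 back into bit 0):
  0x3ADC + 0x13D5 = 0x04EB1
  0x4EB1 + 0x1D86 = 0x06C37
  0x6C37 + 0xFF01 = 0x16B38 → wrap carry → 0x6B39
  0x6B39 + 0xDB7E = 0x146B7 → wrap carry → 0x46B8
One's-complement sum = 0x46B8.
Checksum = ~0x46B8 & 0xFFFF = 0xB947.

B947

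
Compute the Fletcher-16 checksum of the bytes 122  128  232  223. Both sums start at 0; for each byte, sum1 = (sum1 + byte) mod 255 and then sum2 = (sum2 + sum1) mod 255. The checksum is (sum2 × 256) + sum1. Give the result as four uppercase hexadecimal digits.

Running sums (mod 255):
  after byte 0 (122): sum1=122, sum2=122
  after byte 1 (128): sum1=250, sum2=117
  after byte 2 (232): sum1=227, sum2=89
  after byte 3 (223): sum1=195, sum2=29
Checksum = sum2·256 + sum1 = 29·256 + 195 = 7619 = 0x1DC3.

1DC3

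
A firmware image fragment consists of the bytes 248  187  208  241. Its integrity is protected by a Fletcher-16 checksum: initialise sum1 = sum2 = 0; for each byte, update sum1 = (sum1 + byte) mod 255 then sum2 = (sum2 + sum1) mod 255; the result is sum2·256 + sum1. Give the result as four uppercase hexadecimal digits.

AA77

Running sums (mod 255):
  after byte 0 (248): sum1=248, sum2=248
  after byte 1 (187): sum1=180, sum2=173
  after byte 2 (208): sum1=133, sum2=51
  after byte 3 (241): sum1=119, sum2=170
Checksum = sum2·256 + sum1 = 170·256 + 119 = 43639 = 0xAA77.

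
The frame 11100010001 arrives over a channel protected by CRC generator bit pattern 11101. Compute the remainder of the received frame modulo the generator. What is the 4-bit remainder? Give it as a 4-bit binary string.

Modulo-2 division of 11100010001 by 11101:
  pos 0: 11100 XOR 11101 = 00001
  pos 4: 10100 XOR 11101 = 01001
  pos 5: 10010 XOR 11101 = 01111
  pos 6: 11111 XOR 11101 = 00010
Remainder = 0010 (nonzero — an error is detected).

0010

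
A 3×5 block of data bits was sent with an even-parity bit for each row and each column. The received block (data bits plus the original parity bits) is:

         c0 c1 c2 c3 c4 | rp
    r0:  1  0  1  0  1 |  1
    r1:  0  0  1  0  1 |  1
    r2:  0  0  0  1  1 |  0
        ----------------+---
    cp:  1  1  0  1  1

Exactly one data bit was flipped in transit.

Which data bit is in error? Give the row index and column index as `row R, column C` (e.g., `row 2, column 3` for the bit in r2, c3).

row 1, column 1

Recompute each row's even parity and compare to rp:
  r0: data parity 1, sent rp 1 → ok
  r1: data parity 0, sent rp 1 → mismatch
  r2: data parity 0, sent rp 0 → ok
Recompute each column's even parity and compare to cp:
  c0: data parity 1, sent cp 1 → ok
  c1: data parity 0, sent cp 1 → mismatch
  c2: data parity 0, sent cp 0 → ok
  c3: data parity 1, sent cp 1 → ok
  c4: data parity 1, sent cp 1 → ok
Exactly one row (r1) and one column (c1) fail → the flipped bit is at their intersection.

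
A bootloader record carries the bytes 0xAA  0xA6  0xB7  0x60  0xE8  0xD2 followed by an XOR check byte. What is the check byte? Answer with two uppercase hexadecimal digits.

E1

XOR the bytes together:
  start with 0xAA
  0xAA ⊕ 0xA6 = 0x0C
  0x0C ⊕ 0xB7 = 0xBB
  0xBB ⊕ 0x60 = 0xDB
  0xDB ⊕ 0xE8 = 0x33
  0x33 ⊕ 0xD2 = 0xE1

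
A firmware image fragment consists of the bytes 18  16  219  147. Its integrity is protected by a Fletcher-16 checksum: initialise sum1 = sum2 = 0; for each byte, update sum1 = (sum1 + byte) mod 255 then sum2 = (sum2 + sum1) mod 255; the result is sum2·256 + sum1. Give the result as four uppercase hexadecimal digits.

C391

Running sums (mod 255):
  after byte 0 (18): sum1=18, sum2=18
  after byte 1 (16): sum1=34, sum2=52
  after byte 2 (219): sum1=253, sum2=50
  after byte 3 (147): sum1=145, sum2=195
Checksum = sum2·256 + sum1 = 195·256 + 145 = 50065 = 0xC391.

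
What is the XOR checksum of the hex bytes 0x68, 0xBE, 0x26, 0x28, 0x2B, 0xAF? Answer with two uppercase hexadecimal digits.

XOR the bytes together:
  start with 0x68
  0x68 ⊕ 0xBE = 0xD6
  0xD6 ⊕ 0x26 = 0xF0
  0xF0 ⊕ 0x28 = 0xD8
  0xD8 ⊕ 0x2B = 0xF3
  0xF3 ⊕ 0xAF = 0x5C

5C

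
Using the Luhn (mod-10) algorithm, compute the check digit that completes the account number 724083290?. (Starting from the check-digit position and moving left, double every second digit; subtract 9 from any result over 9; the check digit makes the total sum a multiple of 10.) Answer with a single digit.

2

Partial digits right→left: 0 9 2 3 8 0 4 2 7
Double every second digit counting from the check-digit position (so the 1st, 3rd, 5th, ... of the partial from the right).
  doubled (with −9 where >9): 0 4 7 8 5 → sum 24
  kept as-is: 9 3 0 2 → sum 14
Total = 24 + 14 = 38.
Check digit = (10 − (38 mod 10)) mod 10 = 2.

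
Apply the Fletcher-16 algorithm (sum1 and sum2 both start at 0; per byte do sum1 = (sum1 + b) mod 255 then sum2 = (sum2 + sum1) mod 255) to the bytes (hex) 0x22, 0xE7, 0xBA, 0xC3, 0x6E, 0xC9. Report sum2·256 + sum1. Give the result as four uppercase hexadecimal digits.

Running sums (mod 255):
  after byte 0 (0x22): sum1=34, sum2=34
  after byte 1 (0xE7): sum1=10, sum2=44
  after byte 2 (0xBA): sum1=196, sum2=240
  after byte 3 (0xC3): sum1=136, sum2=121
  after byte 4 (0x6E): sum1=246, sum2=112
  after byte 5 (0xC9): sum1=192, sum2=49
Checksum = sum2·256 + sum1 = 49·256 + 192 = 12736 = 0x31C0.

31C0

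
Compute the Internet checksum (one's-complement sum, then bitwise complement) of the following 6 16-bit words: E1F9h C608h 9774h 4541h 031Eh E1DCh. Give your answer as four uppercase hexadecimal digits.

One's-complement addition (fold any carry out of bit 15 back into bit 0):
  0xE1F9 + 0xC608 = 0x1A801 → wrap carry → 0xA802
  0xA802 + 0x9774 = 0x13F76 → wrap carry → 0x3F77
  0x3F77 + 0x4541 = 0x084B8
  0x84B8 + 0x031E = 0x087D6
  0x87D6 + 0xE1DC = 0x169B2 → wrap carry → 0x69B3
One's-complement sum = 0x69B3.
Checksum = ~0x69B3 & 0xFFFF = 0x964C.

964C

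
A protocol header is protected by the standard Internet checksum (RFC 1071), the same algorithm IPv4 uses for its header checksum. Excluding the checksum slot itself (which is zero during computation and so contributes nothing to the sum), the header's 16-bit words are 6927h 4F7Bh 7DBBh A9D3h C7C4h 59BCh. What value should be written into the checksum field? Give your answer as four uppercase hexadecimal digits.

FE4C

One's-complement addition (fold any carry out of bit 15 back into bit 0):
  0x6927 + 0x4F7B = 0x0B8A2
  0xB8A2 + 0x7DBB = 0x1365D → wrap carry → 0x365E
  0x365E + 0xA9D3 = 0x0E031
  0xE031 + 0xC7C4 = 0x1A7F5 → wrap carry → 0xA7F6
  0xA7F6 + 0x59BC = 0x101B2 → wrap carry → 0x01B3
One's-complement sum = 0x01B3.
Checksum = ~0x01B3 & 0xFFFF = 0xFE4C.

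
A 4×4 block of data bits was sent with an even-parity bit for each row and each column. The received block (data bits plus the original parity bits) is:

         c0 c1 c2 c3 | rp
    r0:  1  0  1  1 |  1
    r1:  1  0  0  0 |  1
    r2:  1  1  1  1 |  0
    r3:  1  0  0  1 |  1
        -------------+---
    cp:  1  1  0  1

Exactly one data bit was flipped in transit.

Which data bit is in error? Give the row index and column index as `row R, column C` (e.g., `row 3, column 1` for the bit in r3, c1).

Recompute each row's even parity and compare to rp:
  r0: data parity 1, sent rp 1 → ok
  r1: data parity 1, sent rp 1 → ok
  r2: data parity 0, sent rp 0 → ok
  r3: data parity 0, sent rp 1 → mismatch
Recompute each column's even parity and compare to cp:
  c0: data parity 0, sent cp 1 → mismatch
  c1: data parity 1, sent cp 1 → ok
  c2: data parity 0, sent cp 0 → ok
  c3: data parity 1, sent cp 1 → ok
Exactly one row (r3) and one column (c0) fail → the flipped bit is at their intersection.

row 3, column 0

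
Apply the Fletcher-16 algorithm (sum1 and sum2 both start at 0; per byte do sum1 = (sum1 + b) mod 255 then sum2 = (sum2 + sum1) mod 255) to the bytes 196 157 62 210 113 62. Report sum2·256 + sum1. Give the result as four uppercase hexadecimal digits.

4323

Running sums (mod 255):
  after byte 0 (196): sum1=196, sum2=196
  after byte 1 (157): sum1=98, sum2=39
  after byte 2 (62): sum1=160, sum2=199
  after byte 3 (210): sum1=115, sum2=59
  after byte 4 (113): sum1=228, sum2=32
  after byte 5 (62): sum1=35, sum2=67
Checksum = sum2·256 + sum1 = 67·256 + 35 = 17187 = 0x4323.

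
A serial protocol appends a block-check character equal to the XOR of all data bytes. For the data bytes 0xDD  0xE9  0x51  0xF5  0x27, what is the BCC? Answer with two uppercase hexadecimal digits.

B7

XOR the bytes together:
  start with 0xDD
  0xDD ⊕ 0xE9 = 0x34
  0x34 ⊕ 0x51 = 0x65
  0x65 ⊕ 0xF5 = 0x90
  0x90 ⊕ 0x27 = 0xB7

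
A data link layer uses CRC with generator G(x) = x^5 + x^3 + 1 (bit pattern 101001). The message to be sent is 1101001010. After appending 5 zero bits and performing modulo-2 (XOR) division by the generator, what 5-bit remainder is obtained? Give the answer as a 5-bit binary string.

10001

Append 5 zeros: 110100101000000. Divide by 101001 (XOR where the leading bit is 1):
  pos 0: 110100 XOR 101001 = 011101
  pos 1: 111011 XOR 101001 = 010010
  pos 2: 100100 XOR 101001 = 001101
  pos 4: 110110 XOR 101001 = 011111
  pos 5: 111110 XOR 101001 = 010111
  pos 6: 101110 XOR 101001 = 000111
  pos 9: 111000 XOR 101001 = 010001
Remainder (last 5 bits) = 10001. This is the CRC / FCS.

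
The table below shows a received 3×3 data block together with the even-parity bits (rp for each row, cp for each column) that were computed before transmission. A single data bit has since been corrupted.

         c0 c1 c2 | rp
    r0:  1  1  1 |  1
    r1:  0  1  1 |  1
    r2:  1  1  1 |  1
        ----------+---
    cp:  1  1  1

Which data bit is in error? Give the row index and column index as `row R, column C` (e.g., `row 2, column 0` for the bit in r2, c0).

row 1, column 0

Recompute each row's even parity and compare to rp:
  r0: data parity 1, sent rp 1 → ok
  r1: data parity 0, sent rp 1 → mismatch
  r2: data parity 1, sent rp 1 → ok
Recompute each column's even parity and compare to cp:
  c0: data parity 0, sent cp 1 → mismatch
  c1: data parity 1, sent cp 1 → ok
  c2: data parity 1, sent cp 1 → ok
Exactly one row (r1) and one column (c0) fail → the flipped bit is at their intersection.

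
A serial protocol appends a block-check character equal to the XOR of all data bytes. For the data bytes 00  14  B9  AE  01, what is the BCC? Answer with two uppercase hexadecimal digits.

XOR the bytes together:
  start with 0x00
  0x00 ⊕ 0x14 = 0x14
  0x14 ⊕ 0xB9 = 0xAD
  0xAD ⊕ 0xAE = 0x03
  0x03 ⊕ 0x01 = 0x02

02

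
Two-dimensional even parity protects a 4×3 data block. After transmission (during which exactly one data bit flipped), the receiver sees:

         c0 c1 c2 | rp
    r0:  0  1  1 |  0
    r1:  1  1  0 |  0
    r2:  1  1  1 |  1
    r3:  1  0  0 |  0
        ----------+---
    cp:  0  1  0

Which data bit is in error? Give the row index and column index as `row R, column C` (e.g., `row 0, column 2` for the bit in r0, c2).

Recompute each row's even parity and compare to rp:
  r0: data parity 0, sent rp 0 → ok
  r1: data parity 0, sent rp 0 → ok
  r2: data parity 1, sent rp 1 → ok
  r3: data parity 1, sent rp 0 → mismatch
Recompute each column's even parity and compare to cp:
  c0: data parity 1, sent cp 0 → mismatch
  c1: data parity 1, sent cp 1 → ok
  c2: data parity 0, sent cp 0 → ok
Exactly one row (r3) and one column (c0) fail → the flipped bit is at their intersection.

row 3, column 0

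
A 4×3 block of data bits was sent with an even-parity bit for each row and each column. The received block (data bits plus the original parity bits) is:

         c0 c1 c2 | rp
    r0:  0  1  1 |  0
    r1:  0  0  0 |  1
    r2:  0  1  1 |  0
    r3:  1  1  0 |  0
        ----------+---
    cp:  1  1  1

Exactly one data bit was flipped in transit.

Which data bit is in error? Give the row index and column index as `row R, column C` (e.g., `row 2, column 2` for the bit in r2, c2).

Recompute each row's even parity and compare to rp:
  r0: data parity 0, sent rp 0 → ok
  r1: data parity 0, sent rp 1 → mismatch
  r2: data parity 0, sent rp 0 → ok
  r3: data parity 0, sent rp 0 → ok
Recompute each column's even parity and compare to cp:
  c0: data parity 1, sent cp 1 → ok
  c1: data parity 1, sent cp 1 → ok
  c2: data parity 0, sent cp 1 → mismatch
Exactly one row (r1) and one column (c2) fail → the flipped bit is at their intersection.

row 1, column 2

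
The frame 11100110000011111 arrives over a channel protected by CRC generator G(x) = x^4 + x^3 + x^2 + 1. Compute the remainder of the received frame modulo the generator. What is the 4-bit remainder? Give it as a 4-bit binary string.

0000

Modulo-2 division of 11100110000011111 by 11101:
  pos 0: 11100 XOR 11101 = 00001
  pos 4: 11100 XOR 11101 = 00001
  pos 8: 10001 XOR 11101 = 01100
  pos 9: 11001 XOR 11101 = 00100
  pos 11: 10011 XOR 11101 = 01110
  pos 12: 11101 XOR 11101 = 00000
Remainder = 0000 (zero — the frame passes the CRC check).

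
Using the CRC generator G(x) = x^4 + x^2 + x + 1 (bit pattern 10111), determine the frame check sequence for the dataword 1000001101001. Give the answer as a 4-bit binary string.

Append 4 zeros: 10000011010010000. Divide by 10111 (XOR where the leading bit is 1):
  pos 0: 10000 XOR 10111 = 00111
  pos 2: 11101 XOR 10111 = 01010
  pos 3: 10101 XOR 10111 = 00010
  pos 6: 10010 XOR 10111 = 00101
  pos 8: 10101 XOR 10111 = 00010
  pos 11: 10000 XOR 10111 = 00111
Remainder (last 4 bits) = 1110. This is the CRC / FCS.

1110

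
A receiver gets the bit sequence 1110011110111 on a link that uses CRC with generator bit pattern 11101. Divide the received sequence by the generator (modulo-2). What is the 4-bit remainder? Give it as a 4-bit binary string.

0000

Modulo-2 division of 1110011110111 by 11101:
  pos 0: 11100 XOR 11101 = 00001
  pos 4: 11111 XOR 11101 = 00010
  pos 7: 10011 XOR 11101 = 01110
  pos 8: 11101 XOR 11101 = 00000
Remainder = 0000 (zero — the frame passes the CRC check).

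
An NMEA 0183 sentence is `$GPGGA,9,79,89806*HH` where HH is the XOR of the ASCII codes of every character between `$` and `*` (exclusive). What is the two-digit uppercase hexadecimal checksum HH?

72

XOR the ASCII codes of the payload characters:
  'G' = 0x47 → acc = 0x47
  'P' = 0x50 → acc = 0x17
  'G' = 0x47 → acc = 0x50
  'G' = 0x47 → acc = 0x17
  'A' = 0x41 → acc = 0x56
  ',' = 0x2C → acc = 0x7A
  '9' = 0x39 → acc = 0x43
  ',' = 0x2C → acc = 0x6F
  '7' = 0x37 → acc = 0x58
  '9' = 0x39 → acc = 0x61
  ',' = 0x2C → acc = 0x4D
  '8' = 0x38 → acc = 0x75
  '9' = 0x39 → acc = 0x4C
  '8' = 0x38 → acc = 0x74
  '0' = 0x30 → acc = 0x44
  '6' = 0x36 → acc = 0x72
Checksum = 0x72.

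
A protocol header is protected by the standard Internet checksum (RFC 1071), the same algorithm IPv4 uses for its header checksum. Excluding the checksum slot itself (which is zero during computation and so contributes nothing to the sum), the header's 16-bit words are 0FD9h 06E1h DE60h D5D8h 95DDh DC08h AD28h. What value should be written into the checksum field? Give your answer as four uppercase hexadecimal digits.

One's-complement addition (fold any carry out of bit 15 back into bit 0):
  0x0FD9 + 0x06E1 = 0x016BA
  0x16BA + 0xDE60 = 0x0F51A
  0xF51A + 0xD5D8 = 0x1CAF2 → wrap carry → 0xCAF3
  0xCAF3 + 0x95DD = 0x160D0 → wrap carry → 0x60D1
  0x60D1 + 0xDC08 = 0x13CD9 → wrap carry → 0x3CDA
  0x3CDA + 0xAD28 = 0x0EA02
One's-complement sum = 0xEA02.
Checksum = ~0xEA02 & 0xFFFF = 0x15FD.

15FD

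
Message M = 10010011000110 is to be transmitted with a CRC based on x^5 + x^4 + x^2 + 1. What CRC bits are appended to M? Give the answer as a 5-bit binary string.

01111

Append 5 zeros: 1001001100011000000. Divide by 110101 (XOR where the leading bit is 1):
  pos 0: 100100 XOR 110101 = 010001
  pos 1: 100011 XOR 110101 = 010110
  pos 2: 101101 XOR 110101 = 011000
  pos 3: 110000 XOR 110101 = 000101
  pos 6: 101001 XOR 110101 = 011100
  pos 7: 111001 XOR 110101 = 001100
  pos 9: 110000 XOR 110101 = 000101
  pos 12: 101000 XOR 110101 = 011101
  pos 13: 111010 XOR 110101 = 001111
Remainder (last 5 bits) = 01111. This is the CRC / FCS.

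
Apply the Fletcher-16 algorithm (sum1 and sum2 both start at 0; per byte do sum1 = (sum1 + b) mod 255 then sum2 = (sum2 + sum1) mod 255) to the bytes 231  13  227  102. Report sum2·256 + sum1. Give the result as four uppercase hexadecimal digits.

Running sums (mod 255):
  after byte 0 (231): sum1=231, sum2=231
  after byte 1 (13): sum1=244, sum2=220
  after byte 2 (227): sum1=216, sum2=181
  after byte 3 (102): sum1=63, sum2=244
Checksum = sum2·256 + sum1 = 244·256 + 63 = 62527 = 0xF43F.

F43F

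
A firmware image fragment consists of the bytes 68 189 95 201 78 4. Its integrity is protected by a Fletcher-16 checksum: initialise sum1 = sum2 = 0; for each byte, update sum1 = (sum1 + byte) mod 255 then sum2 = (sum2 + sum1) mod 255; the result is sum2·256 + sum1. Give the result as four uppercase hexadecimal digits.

Running sums (mod 255):
  after byte 0 (68): sum1=68, sum2=68
  after byte 1 (189): sum1=2, sum2=70
  after byte 2 (95): sum1=97, sum2=167
  after byte 3 (201): sum1=43, sum2=210
  after byte 4 (78): sum1=121, sum2=76
  after byte 5 (4): sum1=125, sum2=201
Checksum = sum2·256 + sum1 = 201·256 + 125 = 51581 = 0xC97D.

C97D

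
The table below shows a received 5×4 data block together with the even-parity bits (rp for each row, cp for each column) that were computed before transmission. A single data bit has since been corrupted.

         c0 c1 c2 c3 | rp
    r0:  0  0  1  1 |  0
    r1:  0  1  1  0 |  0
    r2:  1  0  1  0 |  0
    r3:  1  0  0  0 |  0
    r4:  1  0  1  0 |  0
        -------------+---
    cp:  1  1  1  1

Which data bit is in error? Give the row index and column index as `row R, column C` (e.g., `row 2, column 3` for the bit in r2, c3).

Recompute each row's even parity and compare to rp:
  r0: data parity 0, sent rp 0 → ok
  r1: data parity 0, sent rp 0 → ok
  r2: data parity 0, sent rp 0 → ok
  r3: data parity 1, sent rp 0 → mismatch
  r4: data parity 0, sent rp 0 → ok
Recompute each column's even parity and compare to cp:
  c0: data parity 1, sent cp 1 → ok
  c1: data parity 1, sent cp 1 → ok
  c2: data parity 0, sent cp 1 → mismatch
  c3: data parity 1, sent cp 1 → ok
Exactly one row (r3) and one column (c2) fail → the flipped bit is at their intersection.

row 3, column 2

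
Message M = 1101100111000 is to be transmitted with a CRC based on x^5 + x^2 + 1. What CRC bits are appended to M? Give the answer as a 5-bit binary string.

01111

Append 5 zeros: 110110011100000000. Divide by 100101 (XOR where the leading bit is 1):
  pos 0: 110110 XOR 100101 = 010011
  pos 1: 100110 XOR 100101 = 000011
  pos 5: 111110 XOR 100101 = 011011
  pos 6: 110110 XOR 100101 = 010011
  pos 7: 100110 XOR 100101 = 000011
  pos 11: 110000 XOR 100101 = 010101
  pos 12: 101010 XOR 100101 = 001111
Remainder (last 5 bits) = 01111. This is the CRC / FCS.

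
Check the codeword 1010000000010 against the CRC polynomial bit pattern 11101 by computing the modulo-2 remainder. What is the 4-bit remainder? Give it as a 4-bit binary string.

1101

Modulo-2 division of 1010000000010 by 11101:
  pos 0: 10100 XOR 11101 = 01001
  pos 1: 10010 XOR 11101 = 01111
  pos 2: 11110 XOR 11101 = 00011
  pos 5: 11000 XOR 11101 = 00101
  pos 7: 10101 XOR 11101 = 01000
  pos 8: 10000 XOR 11101 = 01101
Remainder = 1101 (nonzero — an error is detected).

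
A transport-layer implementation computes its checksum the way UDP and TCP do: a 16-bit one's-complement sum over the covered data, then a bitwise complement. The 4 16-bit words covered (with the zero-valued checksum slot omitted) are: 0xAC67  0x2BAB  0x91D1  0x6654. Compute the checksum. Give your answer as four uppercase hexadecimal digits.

2FC7

One's-complement addition (fold any carry out of bit 15 back into bit 0):
  0xAC67 + 0x2BAB = 0x0D812
  0xD812 + 0x91D1 = 0x169E3 → wrap carry → 0x69E4
  0x69E4 + 0x6654 = 0x0D038
One's-complement sum = 0xD038.
Checksum = ~0xD038 & 0xFFFF = 0x2FC7.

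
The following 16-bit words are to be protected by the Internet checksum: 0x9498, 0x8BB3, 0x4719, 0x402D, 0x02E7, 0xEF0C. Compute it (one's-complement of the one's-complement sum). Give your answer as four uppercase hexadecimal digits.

6679

One's-complement addition (fold any carry out of bit 15 back into bit 0):
  0x9498 + 0x8BB3 = 0x1204B → wrap carry → 0x204C
  0x204C + 0x4719 = 0x06765
  0x6765 + 0x402D = 0x0A792
  0xA792 + 0x02E7 = 0x0AA79
  0xAA79 + 0xEF0C = 0x19985 → wrap carry → 0x9986
One's-complement sum = 0x9986.
Checksum = ~0x9986 & 0xFFFF = 0x6679.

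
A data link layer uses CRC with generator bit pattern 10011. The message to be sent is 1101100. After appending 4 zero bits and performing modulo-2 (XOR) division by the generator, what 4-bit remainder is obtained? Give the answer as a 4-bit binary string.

Append 4 zeros: 11011000000. Divide by 10011 (XOR where the leading bit is 1):
  pos 0: 11011 XOR 10011 = 01000
  pos 1: 10000 XOR 10011 = 00011
  pos 4: 11000 XOR 10011 = 01011
  pos 5: 10110 XOR 10011 = 00101
Remainder (last 4 bits) = 1010. This is the CRC / FCS.

1010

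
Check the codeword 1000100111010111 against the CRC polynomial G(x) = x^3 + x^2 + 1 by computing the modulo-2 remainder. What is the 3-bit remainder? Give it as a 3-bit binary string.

Modulo-2 division of 1000100111010111 by 1101:
  pos 0: 1000 XOR 1101 = 0101
  pos 1: 1011 XOR 1101 = 0110
  pos 2: 1100 XOR 1101 = 0001
  pos 5: 1011 XOR 1101 = 0110
  pos 6: 1101 XOR 1101 = 0000
  pos 11: 1011 XOR 1101 = 0110
  pos 12: 1101 XOR 1101 = 0000
Remainder = 000 (zero — the frame passes the CRC check).

000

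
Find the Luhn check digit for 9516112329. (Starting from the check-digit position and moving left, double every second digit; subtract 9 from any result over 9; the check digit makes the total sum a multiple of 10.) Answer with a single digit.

Partial digits right→left: 9 2 3 2 1 1 6 1 5 9
Double every second digit counting from the check-digit position (so the 1st, 3rd, 5th, ... of the partial from the right).
  doubled (with −9 where >9): 9 6 2 3 1 → sum 21
  kept as-is: 2 2 1 1 9 → sum 15
Total = 21 + 15 = 36.
Check digit = (10 − (36 mod 10)) mod 10 = 4.

4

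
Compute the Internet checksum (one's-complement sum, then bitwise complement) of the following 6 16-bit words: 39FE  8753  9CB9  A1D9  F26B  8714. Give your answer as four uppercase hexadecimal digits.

869A

One's-complement addition (fold any carry out of bit 15 back into bit 0):
  0x39FE + 0x8753 = 0x0C151
  0xC151 + 0x9CB9 = 0x15E0A → wrap carry → 0x5E0B
  0x5E0B + 0xA1D9 = 0x0FFE4
  0xFFE4 + 0xF26B = 0x1F24F → wrap carry → 0xF250
  0xF250 + 0x8714 = 0x17964 → wrap carry → 0x7965
One's-complement sum = 0x7965.
Checksum = ~0x7965 & 0xFFFF = 0x869A.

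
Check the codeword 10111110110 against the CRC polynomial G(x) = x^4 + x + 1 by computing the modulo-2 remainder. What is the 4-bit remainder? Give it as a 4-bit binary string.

Modulo-2 division of 10111110110 by 10011:
  pos 0: 10111 XOR 10011 = 00100
  pos 2: 10011 XOR 10011 = 00000
Remainder = 0110 (nonzero — an error is detected).

0110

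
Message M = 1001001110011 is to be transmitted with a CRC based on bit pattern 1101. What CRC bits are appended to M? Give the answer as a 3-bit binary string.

Append 3 zeros: 1001001110011000. Divide by 1101 (XOR where the leading bit is 1):
  pos 0: 1001 XOR 1101 = 0100
  pos 1: 1000 XOR 1101 = 0101
  pos 2: 1010 XOR 1101 = 0111
  pos 3: 1111 XOR 1101 = 0010
  pos 5: 1011 XOR 1101 = 0110
  pos 6: 1100 XOR 1101 = 0001
  pos 9: 1011 XOR 1101 = 0110
  pos 10: 1100 XOR 1101 = 0001
Remainder (last 3 bits) = 100. This is the CRC / FCS.

100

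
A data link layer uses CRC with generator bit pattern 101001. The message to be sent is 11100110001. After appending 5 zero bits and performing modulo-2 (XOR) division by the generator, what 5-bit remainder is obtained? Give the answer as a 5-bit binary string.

10111

Append 5 zeros: 1110011000100000. Divide by 101001 (XOR where the leading bit is 1):
  pos 0: 111001 XOR 101001 = 010000
  pos 1: 100001 XOR 101001 = 001000
  pos 3: 100000 XOR 101001 = 001001
  pos 5: 100101 XOR 101001 = 001100
  pos 7: 110000 XOR 101001 = 011001
  pos 8: 110010 XOR 101001 = 011011
  pos 9: 110110 XOR 101001 = 011111
  pos 10: 111110 XOR 101001 = 010111
Remainder (last 5 bits) = 10111. This is the CRC / FCS.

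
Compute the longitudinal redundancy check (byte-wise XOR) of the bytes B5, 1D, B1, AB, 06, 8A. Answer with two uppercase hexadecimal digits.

3E

XOR the bytes together:
  start with 0xB5
  0xB5 ⊕ 0x1D = 0xA8
  0xA8 ⊕ 0xB1 = 0x19
  0x19 ⊕ 0xAB = 0xB2
  0xB2 ⊕ 0x06 = 0xB4
  0xB4 ⊕ 0x8A = 0x3E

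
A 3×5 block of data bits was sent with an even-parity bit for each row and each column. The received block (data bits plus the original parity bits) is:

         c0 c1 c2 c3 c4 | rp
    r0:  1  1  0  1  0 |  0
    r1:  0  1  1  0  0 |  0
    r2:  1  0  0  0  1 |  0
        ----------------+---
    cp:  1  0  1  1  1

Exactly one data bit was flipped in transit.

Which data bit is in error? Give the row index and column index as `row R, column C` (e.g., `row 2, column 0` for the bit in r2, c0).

Recompute each row's even parity and compare to rp:
  r0: data parity 1, sent rp 0 → mismatch
  r1: data parity 0, sent rp 0 → ok
  r2: data parity 0, sent rp 0 → ok
Recompute each column's even parity and compare to cp:
  c0: data parity 0, sent cp 1 → mismatch
  c1: data parity 0, sent cp 0 → ok
  c2: data parity 1, sent cp 1 → ok
  c3: data parity 1, sent cp 1 → ok
  c4: data parity 1, sent cp 1 → ok
Exactly one row (r0) and one column (c0) fail → the flipped bit is at their intersection.

row 0, column 0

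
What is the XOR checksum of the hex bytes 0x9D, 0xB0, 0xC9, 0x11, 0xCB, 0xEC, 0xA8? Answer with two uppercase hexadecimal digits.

7A

XOR the bytes together:
  start with 0x9D
  0x9D ⊕ 0xB0 = 0x2D
  0x2D ⊕ 0xC9 = 0xE4
  0xE4 ⊕ 0x11 = 0xF5
  0xF5 ⊕ 0xCB = 0x3E
  0x3E ⊕ 0xEC = 0xD2
  0xD2 ⊕ 0xA8 = 0x7A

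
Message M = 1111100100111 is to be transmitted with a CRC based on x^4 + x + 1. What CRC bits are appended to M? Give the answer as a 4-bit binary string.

Append 4 zeros: 11111001001110000. Divide by 10011 (XOR where the leading bit is 1):
  pos 0: 11111 XOR 10011 = 01100
  pos 1: 11000 XOR 10011 = 01011
  pos 2: 10110 XOR 10011 = 00101
  pos 4: 10110 XOR 10011 = 00101
  pos 6: 10101 XOR 10011 = 00110
  pos 8: 11011 XOR 10011 = 01000
  pos 9: 10000 XOR 10011 = 00011
  pos 12: 11000 XOR 10011 = 01011
Remainder (last 4 bits) = 1011. This is the CRC / FCS.

1011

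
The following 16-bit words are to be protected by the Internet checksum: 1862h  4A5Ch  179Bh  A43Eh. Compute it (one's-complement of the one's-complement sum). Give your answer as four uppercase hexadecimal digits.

E167

One's-complement addition (fold any carry out of bit 15 back into bit 0):
  0x1862 + 0x4A5C = 0x062BE
  0x62BE + 0x179B = 0x07A59
  0x7A59 + 0xA43E = 0x11E97 → wrap carry → 0x1E98
One's-complement sum = 0x1E98.
Checksum = ~0x1E98 & 0xFFFF = 0xE167.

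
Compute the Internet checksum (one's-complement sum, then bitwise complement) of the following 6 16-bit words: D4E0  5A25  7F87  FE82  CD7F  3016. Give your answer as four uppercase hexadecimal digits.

5559

One's-complement addition (fold any carry out of bit 15 back into bit 0):
  0xD4E0 + 0x5A25 = 0x12F05 → wrap carry → 0x2F06
  0x2F06 + 0x7F87 = 0x0AE8D
  0xAE8D + 0xFE82 = 0x1AD0F → wrap carry → 0xAD10
  0xAD10 + 0xCD7F = 0x17A8F → wrap carry → 0x7A90
  0x7A90 + 0x3016 = 0x0AAA6
One's-complement sum = 0xAAA6.
Checksum = ~0xAAA6 & 0xFFFF = 0x5559.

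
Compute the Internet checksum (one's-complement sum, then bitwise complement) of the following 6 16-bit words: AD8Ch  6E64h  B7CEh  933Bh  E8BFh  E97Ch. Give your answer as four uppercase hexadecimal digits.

C6C7

One's-complement addition (fold any carry out of bit 15 back into bit 0):
  0xAD8C + 0x6E64 = 0x11BF0 → wrap carry → 0x1BF1
  0x1BF1 + 0xB7CE = 0x0D3BF
  0xD3BF + 0x933B = 0x166FA → wrap carry → 0x66FB
  0x66FB + 0xE8BF = 0x14FBA → wrap carry → 0x4FBB
  0x4FBB + 0xE97C = 0x13937 → wrap carry → 0x3938
One's-complement sum = 0x3938.
Checksum = ~0x3938 & 0xFFFF = 0xC6C7.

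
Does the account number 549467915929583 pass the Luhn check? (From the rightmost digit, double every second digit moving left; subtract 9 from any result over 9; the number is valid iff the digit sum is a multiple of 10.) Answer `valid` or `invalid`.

From the right, keep odd positions and double even positions (subtract 9 from any doubled value over 9):
  doubled (positions 2,4,...): 7 9 9 2 5 8 8 → sum 48
  kept (positions 1,3,...): 3 5 2 5 9 6 9 5 → sum 44
Total = 92.
92 mod 10 = 2, so the number is invalid.

invalid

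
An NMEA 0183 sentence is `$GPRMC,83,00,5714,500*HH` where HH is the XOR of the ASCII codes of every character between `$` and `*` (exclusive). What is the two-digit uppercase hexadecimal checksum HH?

72

XOR the ASCII codes of the payload characters:
  'G' = 0x47 → acc = 0x47
  'P' = 0x50 → acc = 0x17
  'R' = 0x52 → acc = 0x45
  'M' = 0x4D → acc = 0x08
  'C' = 0x43 → acc = 0x4B
  ',' = 0x2C → acc = 0x67
  '8' = 0x38 → acc = 0x5F
  '3' = 0x33 → acc = 0x6C
  ',' = 0x2C → acc = 0x40
  '0' = 0x30 → acc = 0x70
  '0' = 0x30 → acc = 0x40
  ',' = 0x2C → acc = 0x6C
  '5' = 0x35 → acc = 0x59
  '7' = 0x37 → acc = 0x6E
  '1' = 0x31 → acc = 0x5F
  '4' = 0x34 → acc = 0x6B
  ',' = 0x2C → acc = 0x47
  '5' = 0x35 → acc = 0x72
  '0' = 0x30 → acc = 0x42
  '0' = 0x30 → acc = 0x72
Checksum = 0x72.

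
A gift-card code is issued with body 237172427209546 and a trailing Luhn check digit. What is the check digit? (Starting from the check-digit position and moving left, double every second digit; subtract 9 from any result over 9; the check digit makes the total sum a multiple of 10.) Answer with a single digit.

6

Partial digits right→left: 6 4 5 9 0 2 7 2 4 2 7 1 7 3 2
Double every second digit counting from the check-digit position (so the 1st, 3rd, 5th, ... of the partial from the right).
  doubled (with −9 where >9): 3 1 0 5 8 5 5 4 → sum 31
  kept as-is: 4 9 2 2 2 1 3 → sum 23
Total = 31 + 23 = 54.
Check digit = (10 − (54 mod 10)) mod 10 = 6.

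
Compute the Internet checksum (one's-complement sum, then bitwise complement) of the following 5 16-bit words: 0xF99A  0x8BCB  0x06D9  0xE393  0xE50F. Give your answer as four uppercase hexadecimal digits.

One's-complement addition (fold any carry out of bit 15 back into bit 0):
  0xF99A + 0x8BCB = 0x18565 → wrap carry → 0x8566
  0x8566 + 0x06D9 = 0x08C3F
  0x8C3F + 0xE393 = 0x16FD2 → wrap carry → 0x6FD3
  0x6FD3 + 0xE50F = 0x154E2 → wrap carry → 0x54E3
One's-complement sum = 0x54E3.
Checksum = ~0x54E3 & 0xFFFF = 0xAB1C.

AB1C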